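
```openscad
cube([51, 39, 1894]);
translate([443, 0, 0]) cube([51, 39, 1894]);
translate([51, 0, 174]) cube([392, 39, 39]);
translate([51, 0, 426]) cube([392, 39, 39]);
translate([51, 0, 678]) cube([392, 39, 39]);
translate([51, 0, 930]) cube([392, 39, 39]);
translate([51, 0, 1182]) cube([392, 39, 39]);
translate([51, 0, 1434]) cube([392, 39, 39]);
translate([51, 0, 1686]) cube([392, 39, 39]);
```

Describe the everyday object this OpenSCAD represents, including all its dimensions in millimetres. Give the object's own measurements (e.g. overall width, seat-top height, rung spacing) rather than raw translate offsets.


A straight ladder. Two 51×39 mm vertical rails, 1894 mm tall, stand 494 mm apart (outside-to-outside) with their front faces coplanar on the −y side. 7 rungs, each 39 mm deep and 39 mm tall, span between the inner faces of the rails, front faces flush with the rails. The lowest rung's underside is at z = 174 mm and rungs are spaced 252 mm apart (underside to underside).


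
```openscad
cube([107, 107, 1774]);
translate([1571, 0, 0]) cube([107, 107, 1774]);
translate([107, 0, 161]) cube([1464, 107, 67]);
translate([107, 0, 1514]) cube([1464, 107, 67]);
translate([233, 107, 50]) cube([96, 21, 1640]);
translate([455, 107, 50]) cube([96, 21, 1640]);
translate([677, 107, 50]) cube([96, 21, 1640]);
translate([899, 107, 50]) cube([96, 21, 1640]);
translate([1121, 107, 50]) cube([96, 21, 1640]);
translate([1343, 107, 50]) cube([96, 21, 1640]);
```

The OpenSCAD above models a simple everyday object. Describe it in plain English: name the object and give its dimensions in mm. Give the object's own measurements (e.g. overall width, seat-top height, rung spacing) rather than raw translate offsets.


A fence section. Two 107×107 mm posts, 1774 mm tall, stand on the floor with a clear span of 1464 mm between their inner faces. Two horizontal rails of 107×67 mm section span the gap between the posts with their undersides at z = 161 mm and z = 1514 mm, flush with the posts' −y face. 6 pickets, each 96 mm wide, 21 mm thick and 1640 mm tall, are fixed to the +y face of the rails with their bottoms at z = 50 mm, spaced across the span with a 126 mm gap after the −x post and between neighbouring pickets, with 132 mm left before the +x post.


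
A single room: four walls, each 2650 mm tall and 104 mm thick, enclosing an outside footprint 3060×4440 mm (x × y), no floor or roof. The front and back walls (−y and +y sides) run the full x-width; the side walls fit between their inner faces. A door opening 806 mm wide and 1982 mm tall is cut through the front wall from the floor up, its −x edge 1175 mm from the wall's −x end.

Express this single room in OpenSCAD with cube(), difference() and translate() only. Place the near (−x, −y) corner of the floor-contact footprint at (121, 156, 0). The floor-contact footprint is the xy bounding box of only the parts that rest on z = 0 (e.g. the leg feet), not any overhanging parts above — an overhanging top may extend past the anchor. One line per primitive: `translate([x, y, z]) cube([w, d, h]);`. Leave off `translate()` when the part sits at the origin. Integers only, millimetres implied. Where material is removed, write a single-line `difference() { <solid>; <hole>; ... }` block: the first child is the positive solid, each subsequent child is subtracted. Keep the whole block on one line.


difference() { translate([121, 156, 0]) cube([3060, 104, 2650]); translate([1296, 156, 0]) cube([806, 104, 1982]); }
translate([121, 4492, 0]) cube([3060, 104, 2650]);
translate([121, 260, 0]) cube([104, 4232, 2650]);
translate([3077, 260, 0]) cube([104, 4232, 2650]);


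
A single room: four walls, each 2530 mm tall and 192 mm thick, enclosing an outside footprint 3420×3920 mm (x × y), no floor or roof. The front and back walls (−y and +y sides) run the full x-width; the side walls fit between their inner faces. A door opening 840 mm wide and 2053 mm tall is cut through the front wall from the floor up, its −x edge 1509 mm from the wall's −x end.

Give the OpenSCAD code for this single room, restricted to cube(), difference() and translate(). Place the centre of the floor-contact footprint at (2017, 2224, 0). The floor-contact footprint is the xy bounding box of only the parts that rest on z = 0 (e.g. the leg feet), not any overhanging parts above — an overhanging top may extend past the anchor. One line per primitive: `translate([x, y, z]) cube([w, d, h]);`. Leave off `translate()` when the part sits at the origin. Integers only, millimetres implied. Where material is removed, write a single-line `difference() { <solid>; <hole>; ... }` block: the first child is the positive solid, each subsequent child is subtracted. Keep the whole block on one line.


difference() { translate([307, 264, 0]) cube([3420, 192, 2530]); translate([1816, 264, 0]) cube([840, 192, 2053]); }
translate([307, 3992, 0]) cube([3420, 192, 2530]);
translate([307, 456, 0]) cube([192, 3536, 2530]);
translate([3535, 456, 0]) cube([192, 3536, 2530]);


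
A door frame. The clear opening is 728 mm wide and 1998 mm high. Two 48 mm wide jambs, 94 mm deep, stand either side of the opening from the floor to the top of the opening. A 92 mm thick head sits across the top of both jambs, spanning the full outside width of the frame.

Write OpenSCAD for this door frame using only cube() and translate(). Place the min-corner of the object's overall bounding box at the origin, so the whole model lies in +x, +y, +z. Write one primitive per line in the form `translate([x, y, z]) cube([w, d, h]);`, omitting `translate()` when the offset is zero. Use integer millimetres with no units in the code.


cube([48, 94, 1998]);
translate([776, 0, 0]) cube([48, 94, 1998]);
translate([0, 0, 1998]) cube([824, 94, 92]);


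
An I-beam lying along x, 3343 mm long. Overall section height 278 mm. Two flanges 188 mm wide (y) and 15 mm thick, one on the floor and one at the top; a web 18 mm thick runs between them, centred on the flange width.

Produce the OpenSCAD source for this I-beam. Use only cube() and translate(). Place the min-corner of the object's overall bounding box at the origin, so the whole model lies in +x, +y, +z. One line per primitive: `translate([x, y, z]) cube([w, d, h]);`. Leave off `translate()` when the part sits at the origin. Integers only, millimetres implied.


cube([3343, 188, 15]);
translate([0, 85, 15]) cube([3343, 18, 248]);
translate([0, 0, 263]) cube([3343, 188, 15]);


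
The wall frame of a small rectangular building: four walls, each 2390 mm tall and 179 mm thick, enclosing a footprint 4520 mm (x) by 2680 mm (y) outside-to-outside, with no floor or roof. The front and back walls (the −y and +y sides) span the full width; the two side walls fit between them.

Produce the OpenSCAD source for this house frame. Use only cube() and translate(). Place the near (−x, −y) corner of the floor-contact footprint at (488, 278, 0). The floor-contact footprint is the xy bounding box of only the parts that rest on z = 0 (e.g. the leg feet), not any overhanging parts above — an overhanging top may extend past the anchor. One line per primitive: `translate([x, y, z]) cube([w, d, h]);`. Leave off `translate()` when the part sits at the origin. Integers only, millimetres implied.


translate([488, 278, 0]) cube([4520, 179, 2390]);
translate([488, 2779, 0]) cube([4520, 179, 2390]);
translate([488, 457, 0]) cube([179, 2322, 2390]);
translate([4829, 457, 0]) cube([179, 2322, 2390]);


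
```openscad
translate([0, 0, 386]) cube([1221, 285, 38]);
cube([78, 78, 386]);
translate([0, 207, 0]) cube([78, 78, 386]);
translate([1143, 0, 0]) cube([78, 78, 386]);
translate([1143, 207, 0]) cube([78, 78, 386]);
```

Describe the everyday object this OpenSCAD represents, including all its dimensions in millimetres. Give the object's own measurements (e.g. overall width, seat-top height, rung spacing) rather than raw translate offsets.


A long wooden bench with a 1221 mm (x) × 285 mm (y) seat, 38 mm thick, its top surface 424 mm above the floor. Four 78 mm square legs at the seat corners, flush with the edges, run from z = 0 to the seat underside.


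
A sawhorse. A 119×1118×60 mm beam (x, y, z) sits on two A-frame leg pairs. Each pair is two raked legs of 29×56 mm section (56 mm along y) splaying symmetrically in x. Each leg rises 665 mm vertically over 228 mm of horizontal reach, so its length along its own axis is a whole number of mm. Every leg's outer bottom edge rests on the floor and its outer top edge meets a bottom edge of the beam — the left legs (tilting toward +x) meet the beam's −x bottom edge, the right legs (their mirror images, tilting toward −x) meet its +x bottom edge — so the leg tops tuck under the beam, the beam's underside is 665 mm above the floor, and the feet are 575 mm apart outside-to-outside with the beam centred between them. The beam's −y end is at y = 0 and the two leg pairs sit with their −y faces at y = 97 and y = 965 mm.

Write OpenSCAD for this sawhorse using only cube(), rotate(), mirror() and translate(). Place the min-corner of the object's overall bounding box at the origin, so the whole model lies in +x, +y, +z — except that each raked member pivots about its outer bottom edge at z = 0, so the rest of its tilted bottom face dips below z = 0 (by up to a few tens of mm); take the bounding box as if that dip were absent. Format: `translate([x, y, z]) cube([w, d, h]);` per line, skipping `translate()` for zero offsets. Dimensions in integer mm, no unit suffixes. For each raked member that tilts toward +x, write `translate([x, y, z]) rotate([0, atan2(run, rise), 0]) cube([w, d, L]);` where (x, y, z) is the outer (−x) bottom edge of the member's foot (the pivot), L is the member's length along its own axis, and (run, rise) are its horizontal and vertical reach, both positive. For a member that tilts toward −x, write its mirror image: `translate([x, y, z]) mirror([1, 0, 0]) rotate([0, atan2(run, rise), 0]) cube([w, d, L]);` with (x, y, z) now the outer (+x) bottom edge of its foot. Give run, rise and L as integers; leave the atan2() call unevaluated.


// leg length = √(228² + 665²) = 703
// right-leg outer foot x = 2·228 + 119 = 575
// beam min-corner = (228, 0, 665)
translate([228, 0, 665]) cube([119, 1118, 60]);
translate([0, 97, 0]) rotate([0, atan2(228, 665), 0]) cube([29, 56, 703]);
translate([575, 97, 0]) mirror([1, 0, 0]) rotate([0, atan2(228, 665), 0]) cube([29, 56, 703]);
translate([0, 965, 0]) rotate([0, atan2(228, 665), 0]) cube([29, 56, 703]);
translate([575, 965, 0]) mirror([1, 0, 0]) rotate([0, atan2(228, 665), 0]) cube([29, 56, 703]);


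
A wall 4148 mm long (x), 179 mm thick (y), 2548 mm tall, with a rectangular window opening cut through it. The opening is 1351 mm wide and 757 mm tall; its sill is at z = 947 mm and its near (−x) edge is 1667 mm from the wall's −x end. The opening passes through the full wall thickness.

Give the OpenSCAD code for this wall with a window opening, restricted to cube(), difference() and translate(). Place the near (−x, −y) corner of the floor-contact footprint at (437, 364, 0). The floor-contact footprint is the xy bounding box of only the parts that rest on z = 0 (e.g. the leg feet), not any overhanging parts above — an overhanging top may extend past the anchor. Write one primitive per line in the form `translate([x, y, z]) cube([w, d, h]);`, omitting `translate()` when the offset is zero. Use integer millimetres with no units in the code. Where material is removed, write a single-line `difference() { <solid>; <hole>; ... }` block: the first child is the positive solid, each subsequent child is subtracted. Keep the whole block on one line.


difference() { translate([437, 364, 0]) cube([4148, 179, 2548]); translate([2104, 364, 947]) cube([1351, 179, 757]); }


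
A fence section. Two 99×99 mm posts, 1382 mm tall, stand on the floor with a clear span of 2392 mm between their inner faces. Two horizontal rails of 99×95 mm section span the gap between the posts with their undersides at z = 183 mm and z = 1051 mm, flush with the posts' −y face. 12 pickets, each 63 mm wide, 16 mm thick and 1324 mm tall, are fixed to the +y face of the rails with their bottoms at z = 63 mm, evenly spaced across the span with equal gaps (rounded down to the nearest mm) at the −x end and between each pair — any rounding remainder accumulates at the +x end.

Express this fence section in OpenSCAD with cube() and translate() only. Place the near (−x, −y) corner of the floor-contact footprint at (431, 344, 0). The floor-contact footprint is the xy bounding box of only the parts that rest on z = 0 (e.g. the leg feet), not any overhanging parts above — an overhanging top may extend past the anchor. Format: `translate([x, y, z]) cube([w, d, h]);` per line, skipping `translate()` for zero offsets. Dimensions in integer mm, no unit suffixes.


translate([431, 344, 0]) cube([99, 99, 1382]);
translate([2922, 344, 0]) cube([99, 99, 1382]);
translate([530, 344, 183]) cube([2392, 99, 95]);
translate([530, 344, 1051]) cube([2392, 99, 95]);
translate([655, 443, 63]) cube([63, 16, 1324]);
translate([843, 443, 63]) cube([63, 16, 1324]);
translate([1031, 443, 63]) cube([63, 16, 1324]);
translate([1219, 443, 63]) cube([63, 16, 1324]);
translate([1407, 443, 63]) cube([63, 16, 1324]);
translate([1595, 443, 63]) cube([63, 16, 1324]);
translate([1783, 443, 63]) cube([63, 16, 1324]);
translate([1971, 443, 63]) cube([63, 16, 1324]);
translate([2159, 443, 63]) cube([63, 16, 1324]);
translate([2347, 443, 63]) cube([63, 16, 1324]);
translate([2535, 443, 63]) cube([63, 16, 1324]);
translate([2723, 443, 63]) cube([63, 16, 1324]);


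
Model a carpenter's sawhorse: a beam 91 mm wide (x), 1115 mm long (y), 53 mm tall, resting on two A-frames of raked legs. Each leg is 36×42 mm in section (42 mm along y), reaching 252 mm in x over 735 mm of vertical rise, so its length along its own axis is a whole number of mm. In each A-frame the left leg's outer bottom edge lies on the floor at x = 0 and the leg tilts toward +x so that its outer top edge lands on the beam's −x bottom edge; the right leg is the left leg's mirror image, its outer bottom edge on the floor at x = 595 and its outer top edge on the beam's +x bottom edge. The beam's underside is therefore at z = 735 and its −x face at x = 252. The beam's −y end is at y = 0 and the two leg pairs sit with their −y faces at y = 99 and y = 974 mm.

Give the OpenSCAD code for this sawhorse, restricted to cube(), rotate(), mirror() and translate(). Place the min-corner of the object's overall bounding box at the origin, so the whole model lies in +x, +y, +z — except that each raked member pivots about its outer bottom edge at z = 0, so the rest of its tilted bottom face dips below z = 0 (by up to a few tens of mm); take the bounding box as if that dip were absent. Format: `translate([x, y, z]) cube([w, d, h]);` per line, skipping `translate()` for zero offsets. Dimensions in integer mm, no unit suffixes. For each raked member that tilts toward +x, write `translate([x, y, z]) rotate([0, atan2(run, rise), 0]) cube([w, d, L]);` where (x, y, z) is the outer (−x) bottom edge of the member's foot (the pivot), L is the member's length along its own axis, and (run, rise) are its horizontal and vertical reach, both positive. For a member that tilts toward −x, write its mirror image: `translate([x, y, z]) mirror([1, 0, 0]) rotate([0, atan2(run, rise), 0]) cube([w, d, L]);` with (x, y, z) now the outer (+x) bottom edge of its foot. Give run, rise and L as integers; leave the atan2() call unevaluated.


translate([252, 0, 735]) cube([91, 1115, 53]);
translate([0, 99, 0]) rotate([0, atan2(252, 735), 0]) cube([36, 42, 777]);
translate([595, 99, 0]) mirror([1, 0, 0]) rotate([0, atan2(252, 735), 0]) cube([36, 42, 777]);
translate([0, 974, 0]) rotate([0, atan2(252, 735), 0]) cube([36, 42, 777]);
translate([595, 974, 0]) mirror([1, 0, 0]) rotate([0, atan2(252, 735), 0]) cube([36, 42, 777]);


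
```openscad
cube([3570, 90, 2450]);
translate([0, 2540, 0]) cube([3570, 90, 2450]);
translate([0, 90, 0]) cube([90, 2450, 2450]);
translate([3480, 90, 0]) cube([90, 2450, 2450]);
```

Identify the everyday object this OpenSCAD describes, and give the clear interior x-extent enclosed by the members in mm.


A house (or room) frame. The interior width is 3390 mm.

Four 2450 mm walls enclosing a rectangle with no floor or roof — a room or house frame. Outside width is 3570 mm and wall thickness is 90 mm, so the interior width is 3570 − 2 × 90 = 3390 mm.


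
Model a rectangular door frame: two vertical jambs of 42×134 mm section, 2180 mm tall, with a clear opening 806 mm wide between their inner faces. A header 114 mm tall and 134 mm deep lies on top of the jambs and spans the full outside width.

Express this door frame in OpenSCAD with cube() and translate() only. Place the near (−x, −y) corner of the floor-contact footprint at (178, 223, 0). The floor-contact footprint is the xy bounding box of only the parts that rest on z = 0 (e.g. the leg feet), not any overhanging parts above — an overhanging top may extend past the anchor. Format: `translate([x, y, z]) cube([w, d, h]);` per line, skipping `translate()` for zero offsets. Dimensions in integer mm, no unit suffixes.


translate([178, 223, 0]) cube([42, 134, 2180]);
translate([1026, 223, 0]) cube([42, 134, 2180]);
translate([178, 223, 2180]) cube([890, 134, 114]);


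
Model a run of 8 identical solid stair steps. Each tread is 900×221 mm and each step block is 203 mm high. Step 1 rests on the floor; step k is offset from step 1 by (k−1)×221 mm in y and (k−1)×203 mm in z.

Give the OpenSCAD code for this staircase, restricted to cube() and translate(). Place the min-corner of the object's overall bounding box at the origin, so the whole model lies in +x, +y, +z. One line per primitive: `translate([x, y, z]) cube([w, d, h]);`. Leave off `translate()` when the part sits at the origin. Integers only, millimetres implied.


cube([900, 221, 203]);
translate([0, 221, 203]) cube([900, 221, 203]);
translate([0, 442, 406]) cube([900, 221, 203]);
translate([0, 663, 609]) cube([900, 221, 203]);
translate([0, 884, 812]) cube([900, 221, 203]);
translate([0, 1105, 1015]) cube([900, 221, 203]);
translate([0, 1326, 1218]) cube([900, 221, 203]);
translate([0, 1547, 1421]) cube([900, 221, 203]);


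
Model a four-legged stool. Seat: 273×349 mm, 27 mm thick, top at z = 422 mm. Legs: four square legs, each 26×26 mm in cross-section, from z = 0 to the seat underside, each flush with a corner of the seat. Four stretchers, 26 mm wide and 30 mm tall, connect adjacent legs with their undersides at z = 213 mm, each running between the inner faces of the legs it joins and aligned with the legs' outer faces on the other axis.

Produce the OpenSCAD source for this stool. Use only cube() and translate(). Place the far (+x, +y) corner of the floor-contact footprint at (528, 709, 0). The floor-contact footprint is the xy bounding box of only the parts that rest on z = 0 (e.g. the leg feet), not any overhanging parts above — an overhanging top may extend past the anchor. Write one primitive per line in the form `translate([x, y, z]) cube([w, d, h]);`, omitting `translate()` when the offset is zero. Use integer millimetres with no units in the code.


translate([255, 360, 395]) cube([273, 349, 27]);
translate([255, 360, 0]) cube([26, 26, 395]);
translate([502, 360, 0]) cube([26, 26, 395]);
translate([255, 683, 0]) cube([26, 26, 395]);
translate([502, 683, 0]) cube([26, 26, 395]);
translate([281, 360, 213]) cube([221, 26, 30]);
translate([281, 683, 213]) cube([221, 26, 30]);
translate([255, 386, 213]) cube([26, 297, 30]);
translate([502, 386, 213]) cube([26, 297, 30]);


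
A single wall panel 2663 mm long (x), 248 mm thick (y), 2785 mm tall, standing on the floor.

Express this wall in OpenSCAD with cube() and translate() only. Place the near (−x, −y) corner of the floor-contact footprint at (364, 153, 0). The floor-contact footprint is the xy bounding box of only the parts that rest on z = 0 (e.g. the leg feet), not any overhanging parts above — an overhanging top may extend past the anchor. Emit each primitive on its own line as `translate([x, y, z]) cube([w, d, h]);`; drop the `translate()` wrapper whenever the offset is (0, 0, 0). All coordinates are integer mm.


translate([364, 153, 0]) cube([2663, 248, 2785]);


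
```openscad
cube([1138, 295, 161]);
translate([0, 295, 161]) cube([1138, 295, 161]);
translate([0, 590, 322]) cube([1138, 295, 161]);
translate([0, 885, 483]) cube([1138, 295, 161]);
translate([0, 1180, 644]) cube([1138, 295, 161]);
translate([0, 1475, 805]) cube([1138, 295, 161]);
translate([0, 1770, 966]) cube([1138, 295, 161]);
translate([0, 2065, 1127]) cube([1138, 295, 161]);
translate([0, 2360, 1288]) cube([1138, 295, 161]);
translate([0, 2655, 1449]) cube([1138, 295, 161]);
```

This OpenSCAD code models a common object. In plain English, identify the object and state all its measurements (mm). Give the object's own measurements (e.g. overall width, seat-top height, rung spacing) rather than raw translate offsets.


A straight staircase of 10 solid steps. Each step is 1138 mm wide (x), 295 mm deep (y, the going) and 161 mm tall (the rise). The first step rests on the floor; each subsequent step sits one going further in +y and one rise higher in +z, directly behind and above the previous step with no overlap.


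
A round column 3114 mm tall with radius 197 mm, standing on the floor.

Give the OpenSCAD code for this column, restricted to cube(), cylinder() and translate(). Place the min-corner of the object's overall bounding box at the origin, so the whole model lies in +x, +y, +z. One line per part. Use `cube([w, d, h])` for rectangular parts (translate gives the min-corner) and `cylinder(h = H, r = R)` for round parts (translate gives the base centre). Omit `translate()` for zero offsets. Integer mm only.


translate([197, 197, 0]) cylinder(h = 3114, r = 197);


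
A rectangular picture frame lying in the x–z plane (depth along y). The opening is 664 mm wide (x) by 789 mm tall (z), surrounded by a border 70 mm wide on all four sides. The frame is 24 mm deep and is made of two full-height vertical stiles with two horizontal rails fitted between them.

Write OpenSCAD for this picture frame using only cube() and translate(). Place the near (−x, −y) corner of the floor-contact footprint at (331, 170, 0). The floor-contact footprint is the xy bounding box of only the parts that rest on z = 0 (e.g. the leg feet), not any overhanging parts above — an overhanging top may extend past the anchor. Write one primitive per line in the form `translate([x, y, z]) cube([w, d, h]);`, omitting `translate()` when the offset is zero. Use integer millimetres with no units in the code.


translate([331, 170, 0]) cube([70, 24, 929]);
translate([1065, 170, 0]) cube([70, 24, 929]);
translate([401, 170, 0]) cube([664, 24, 70]);
translate([401, 170, 859]) cube([664, 24, 70]);


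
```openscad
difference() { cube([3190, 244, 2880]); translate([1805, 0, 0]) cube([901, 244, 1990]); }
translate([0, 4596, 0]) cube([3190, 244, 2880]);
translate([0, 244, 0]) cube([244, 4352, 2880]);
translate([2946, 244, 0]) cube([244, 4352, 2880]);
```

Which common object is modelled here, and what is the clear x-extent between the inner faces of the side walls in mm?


A single room. The interior width is 2702 mm.

Four walls enclosing a rectangle with a door in the front wall — a room. Outside width 3190 minus two 244 mm walls gives 2702 mm.


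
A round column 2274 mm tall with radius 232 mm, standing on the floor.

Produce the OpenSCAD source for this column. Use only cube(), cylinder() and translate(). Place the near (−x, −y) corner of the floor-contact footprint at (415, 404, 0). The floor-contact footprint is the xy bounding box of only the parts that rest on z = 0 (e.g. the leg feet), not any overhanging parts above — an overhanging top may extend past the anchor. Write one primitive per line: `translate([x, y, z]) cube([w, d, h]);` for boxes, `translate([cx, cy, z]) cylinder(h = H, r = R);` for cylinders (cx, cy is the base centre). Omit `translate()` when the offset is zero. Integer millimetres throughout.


translate([647, 636, 0]) cylinder(h = 2274, r = 232);


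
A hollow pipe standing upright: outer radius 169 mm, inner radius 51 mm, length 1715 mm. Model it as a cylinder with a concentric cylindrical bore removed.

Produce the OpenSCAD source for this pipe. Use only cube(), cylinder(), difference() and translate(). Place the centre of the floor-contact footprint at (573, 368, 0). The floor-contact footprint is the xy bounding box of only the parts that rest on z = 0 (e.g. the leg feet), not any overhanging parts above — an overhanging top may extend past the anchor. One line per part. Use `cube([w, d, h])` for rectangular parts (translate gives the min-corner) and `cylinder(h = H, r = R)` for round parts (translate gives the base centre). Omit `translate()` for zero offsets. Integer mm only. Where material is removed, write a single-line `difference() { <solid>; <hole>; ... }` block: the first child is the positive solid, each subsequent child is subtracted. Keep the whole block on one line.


difference() { translate([573, 368, 0]) cylinder(h = 1715, r = 169); translate([573, 368, 0]) cylinder(h = 1715, r = 51); }


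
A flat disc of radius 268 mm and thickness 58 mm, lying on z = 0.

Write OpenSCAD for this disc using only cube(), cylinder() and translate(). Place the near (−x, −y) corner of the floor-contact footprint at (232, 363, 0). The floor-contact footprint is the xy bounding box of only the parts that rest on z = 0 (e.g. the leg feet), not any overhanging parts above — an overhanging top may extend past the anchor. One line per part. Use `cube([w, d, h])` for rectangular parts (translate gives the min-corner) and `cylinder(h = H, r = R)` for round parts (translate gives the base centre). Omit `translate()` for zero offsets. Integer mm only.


translate([500, 631, 0]) cylinder(h = 58, r = 268);


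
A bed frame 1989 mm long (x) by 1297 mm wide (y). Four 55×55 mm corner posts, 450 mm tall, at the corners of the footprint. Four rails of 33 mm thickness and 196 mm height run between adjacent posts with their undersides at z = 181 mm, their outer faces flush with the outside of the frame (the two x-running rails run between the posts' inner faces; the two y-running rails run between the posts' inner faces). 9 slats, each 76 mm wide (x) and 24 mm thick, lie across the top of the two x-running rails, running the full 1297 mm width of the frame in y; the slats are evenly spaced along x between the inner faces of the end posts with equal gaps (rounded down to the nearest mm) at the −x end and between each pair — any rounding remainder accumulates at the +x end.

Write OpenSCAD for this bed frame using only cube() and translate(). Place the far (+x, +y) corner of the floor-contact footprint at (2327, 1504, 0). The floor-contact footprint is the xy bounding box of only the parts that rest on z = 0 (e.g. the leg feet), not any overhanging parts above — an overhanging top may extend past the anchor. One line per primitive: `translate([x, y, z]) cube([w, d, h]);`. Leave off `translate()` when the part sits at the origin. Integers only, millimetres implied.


translate([338, 207, 0]) cube([55, 55, 450]);
translate([338, 1449, 0]) cube([55, 55, 450]);
translate([2272, 207, 0]) cube([55, 55, 450]);
translate([2272, 1449, 0]) cube([55, 55, 450]);
translate([393, 207, 181]) cube([1879, 33, 196]);
translate([393, 1471, 181]) cube([1879, 33, 196]);
translate([338, 262, 181]) cube([33, 1187, 196]);
translate([2294, 262, 181]) cube([33, 1187, 196]);
translate([512, 207, 377]) cube([76, 1297, 24]);
translate([707, 207, 377]) cube([76, 1297, 24]);
translate([902, 207, 377]) cube([76, 1297, 24]);
translate([1097, 207, 377]) cube([76, 1297, 24]);
translate([1292, 207, 377]) cube([76, 1297, 24]);
translate([1487, 207, 377]) cube([76, 1297, 24]);
translate([1682, 207, 377]) cube([76, 1297, 24]);
translate([1877, 207, 377]) cube([76, 1297, 24]);
translate([2072, 207, 377]) cube([76, 1297, 24]);


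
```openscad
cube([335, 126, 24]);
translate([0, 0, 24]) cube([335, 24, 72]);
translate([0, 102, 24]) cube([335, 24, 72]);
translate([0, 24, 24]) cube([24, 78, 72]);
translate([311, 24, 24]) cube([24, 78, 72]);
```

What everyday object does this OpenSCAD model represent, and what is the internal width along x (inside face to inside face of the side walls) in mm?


An open box. The internal width is 287 mm.

A 335×126 base slab with four walls standing on it — an open box. The base is 335 mm wide and the walls are 24 mm thick, so the internal width is 335 − 2 × 24 = 287 mm.


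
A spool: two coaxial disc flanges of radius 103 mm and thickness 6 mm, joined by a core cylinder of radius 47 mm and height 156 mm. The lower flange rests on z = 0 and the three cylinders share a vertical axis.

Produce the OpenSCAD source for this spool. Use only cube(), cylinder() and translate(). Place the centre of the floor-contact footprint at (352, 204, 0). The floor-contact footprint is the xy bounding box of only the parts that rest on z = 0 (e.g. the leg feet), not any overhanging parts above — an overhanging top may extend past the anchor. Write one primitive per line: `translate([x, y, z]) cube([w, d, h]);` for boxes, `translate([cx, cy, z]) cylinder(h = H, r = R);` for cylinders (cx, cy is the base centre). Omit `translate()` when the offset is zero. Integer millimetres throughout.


translate([352, 204, 0]) cylinder(h = 6, r = 103);
translate([352, 204, 6]) cylinder(h = 156, r = 47);
translate([352, 204, 162]) cylinder(h = 6, r = 103);


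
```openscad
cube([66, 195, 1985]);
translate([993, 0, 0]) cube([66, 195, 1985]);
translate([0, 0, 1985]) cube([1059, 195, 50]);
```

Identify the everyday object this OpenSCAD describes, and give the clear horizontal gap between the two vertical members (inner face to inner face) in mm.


A door frame. The clear opening width is 927 mm.

Two 1985 mm tall posts with a header on top — a door frame. The left jamb is 66 mm wide at x = 0; the right jamb starts at x = 993. The clear opening is 993 − 66 = 927 mm.


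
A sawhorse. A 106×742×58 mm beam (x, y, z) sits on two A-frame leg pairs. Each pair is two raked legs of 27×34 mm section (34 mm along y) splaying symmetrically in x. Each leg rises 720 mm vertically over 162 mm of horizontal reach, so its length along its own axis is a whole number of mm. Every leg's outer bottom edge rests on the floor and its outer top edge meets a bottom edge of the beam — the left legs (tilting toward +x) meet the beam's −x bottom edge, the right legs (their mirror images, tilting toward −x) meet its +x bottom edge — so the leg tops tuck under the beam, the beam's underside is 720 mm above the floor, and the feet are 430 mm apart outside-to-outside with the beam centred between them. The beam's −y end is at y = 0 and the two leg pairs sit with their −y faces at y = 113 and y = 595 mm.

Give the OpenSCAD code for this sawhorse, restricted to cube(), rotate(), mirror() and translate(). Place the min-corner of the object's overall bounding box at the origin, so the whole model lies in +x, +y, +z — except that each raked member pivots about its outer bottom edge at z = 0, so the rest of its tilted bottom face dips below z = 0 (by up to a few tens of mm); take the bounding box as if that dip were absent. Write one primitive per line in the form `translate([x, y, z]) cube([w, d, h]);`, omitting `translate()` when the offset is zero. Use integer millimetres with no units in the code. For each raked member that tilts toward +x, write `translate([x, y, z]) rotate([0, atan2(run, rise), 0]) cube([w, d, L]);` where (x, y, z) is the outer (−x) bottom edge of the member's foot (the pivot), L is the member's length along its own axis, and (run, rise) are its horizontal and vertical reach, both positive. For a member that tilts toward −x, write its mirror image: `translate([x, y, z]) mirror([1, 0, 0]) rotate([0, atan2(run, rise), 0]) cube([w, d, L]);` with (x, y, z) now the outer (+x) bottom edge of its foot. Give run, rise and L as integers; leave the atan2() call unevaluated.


translate([162, 0, 720]) cube([106, 742, 58]);
translate([0, 113, 0]) rotate([0, atan2(162, 720), 0]) cube([27, 34, 738]);
translate([430, 113, 0]) mirror([1, 0, 0]) rotate([0, atan2(162, 720), 0]) cube([27, 34, 738]);
translate([0, 595, 0]) rotate([0, atan2(162, 720), 0]) cube([27, 34, 738]);
translate([430, 595, 0]) mirror([1, 0, 0]) rotate([0, atan2(162, 720), 0]) cube([27, 34, 738]);


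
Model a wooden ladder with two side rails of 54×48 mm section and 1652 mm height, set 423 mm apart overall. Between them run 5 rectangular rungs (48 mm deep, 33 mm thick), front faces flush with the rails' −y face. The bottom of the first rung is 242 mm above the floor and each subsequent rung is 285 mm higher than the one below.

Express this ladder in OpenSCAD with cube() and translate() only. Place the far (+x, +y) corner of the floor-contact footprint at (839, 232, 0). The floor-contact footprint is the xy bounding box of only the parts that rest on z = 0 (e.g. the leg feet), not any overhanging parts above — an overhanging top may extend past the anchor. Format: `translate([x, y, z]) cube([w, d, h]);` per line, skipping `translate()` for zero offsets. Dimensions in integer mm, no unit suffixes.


translate([416, 184, 0]) cube([54, 48, 1652]);
translate([785, 184, 0]) cube([54, 48, 1652]);
translate([470, 184, 242]) cube([315, 48, 33]);
translate([470, 184, 527]) cube([315, 48, 33]);
translate([470, 184, 812]) cube([315, 48, 33]);
translate([470, 184, 1097]) cube([315, 48, 33]);
translate([470, 184, 1382]) cube([315, 48, 33]);


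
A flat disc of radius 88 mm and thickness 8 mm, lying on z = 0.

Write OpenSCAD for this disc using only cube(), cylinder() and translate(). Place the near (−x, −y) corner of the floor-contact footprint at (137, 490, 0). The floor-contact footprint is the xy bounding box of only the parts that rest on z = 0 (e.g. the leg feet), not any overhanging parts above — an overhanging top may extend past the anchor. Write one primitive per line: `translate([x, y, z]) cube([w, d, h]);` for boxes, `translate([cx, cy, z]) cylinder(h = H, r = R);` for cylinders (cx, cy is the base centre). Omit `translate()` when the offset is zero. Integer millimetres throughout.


translate([225, 578, 0]) cylinder(h = 8, r = 88);


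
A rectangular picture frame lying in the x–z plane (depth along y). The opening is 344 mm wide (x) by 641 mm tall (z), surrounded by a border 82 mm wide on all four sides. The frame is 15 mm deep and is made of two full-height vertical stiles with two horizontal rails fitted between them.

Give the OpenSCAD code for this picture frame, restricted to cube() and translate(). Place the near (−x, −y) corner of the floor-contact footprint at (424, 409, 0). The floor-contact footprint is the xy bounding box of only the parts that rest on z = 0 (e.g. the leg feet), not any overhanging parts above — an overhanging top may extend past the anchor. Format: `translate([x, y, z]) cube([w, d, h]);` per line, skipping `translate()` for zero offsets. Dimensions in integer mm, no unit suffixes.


translate([424, 409, 0]) cube([82, 15, 805]);
translate([850, 409, 0]) cube([82, 15, 805]);
translate([506, 409, 0]) cube([344, 15, 82]);
translate([506, 409, 723]) cube([344, 15, 82]);


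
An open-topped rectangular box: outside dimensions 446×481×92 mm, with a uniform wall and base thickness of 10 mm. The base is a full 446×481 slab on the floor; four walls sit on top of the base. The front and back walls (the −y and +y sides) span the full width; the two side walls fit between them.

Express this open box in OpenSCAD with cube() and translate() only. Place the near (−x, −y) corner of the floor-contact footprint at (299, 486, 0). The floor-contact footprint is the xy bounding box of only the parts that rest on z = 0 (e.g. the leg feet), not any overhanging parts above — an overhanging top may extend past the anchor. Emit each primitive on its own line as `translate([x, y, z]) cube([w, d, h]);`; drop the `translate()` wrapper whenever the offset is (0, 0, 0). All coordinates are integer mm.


translate([299, 486, 0]) cube([446, 481, 10]);
translate([299, 486, 10]) cube([446, 10, 82]);
translate([299, 957, 10]) cube([446, 10, 82]);
translate([299, 496, 10]) cube([10, 461, 82]);
translate([735, 496, 10]) cube([10, 461, 82]);


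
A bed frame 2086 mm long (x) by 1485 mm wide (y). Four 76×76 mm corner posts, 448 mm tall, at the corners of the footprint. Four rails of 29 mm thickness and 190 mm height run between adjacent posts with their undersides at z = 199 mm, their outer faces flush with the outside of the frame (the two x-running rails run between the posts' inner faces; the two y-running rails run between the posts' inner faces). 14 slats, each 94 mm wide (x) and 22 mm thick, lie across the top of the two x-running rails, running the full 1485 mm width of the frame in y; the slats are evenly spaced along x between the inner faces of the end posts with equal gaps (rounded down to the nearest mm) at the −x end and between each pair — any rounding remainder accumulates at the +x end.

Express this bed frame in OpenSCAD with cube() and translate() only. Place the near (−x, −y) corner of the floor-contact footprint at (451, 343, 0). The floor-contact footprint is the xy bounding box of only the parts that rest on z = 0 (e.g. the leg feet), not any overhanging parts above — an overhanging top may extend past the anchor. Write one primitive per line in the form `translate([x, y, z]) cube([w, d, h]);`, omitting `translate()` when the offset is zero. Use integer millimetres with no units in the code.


// slat z = rail_z + rail_h = 199 + 190 = 389
// slat gap = ⌊(1934 − 14·94) / 15⌋ = 41
translate([451, 343, 0]) cube([76, 76, 448]);
translate([451, 1752, 0]) cube([76, 76, 448]);
translate([2461, 343, 0]) cube([76, 76, 448]);
translate([2461, 1752, 0]) cube([76, 76, 448]);
translate([527, 343, 199]) cube([1934, 29, 190]);
translate([527, 1799, 199]) cube([1934, 29, 190]);
translate([451, 419, 199]) cube([29, 1333, 190]);
translate([2508, 419, 199]) cube([29, 1333, 190]);
translate([568, 343, 389]) cube([94, 1485, 22]);
translate([703, 343, 389]) cube([94, 1485, 22]);
translate([838, 343, 389]) cube([94, 1485, 22]);
translate([973, 343, 389]) cube([94, 1485, 22]);
translate([1108, 343, 389]) cube([94, 1485, 22]);
translate([1243, 343, 389]) cube([94, 1485, 22]);
translate([1378, 343, 389]) cube([94, 1485, 22]);
translate([1513, 343, 389]) cube([94, 1485, 22]);
translate([1648, 343, 389]) cube([94, 1485, 22]);
translate([1783, 343, 389]) cube([94, 1485, 22]);
translate([1918, 343, 389]) cube([94, 1485, 22]);
translate([2053, 343, 389]) cube([94, 1485, 22]);
translate([2188, 343, 389]) cube([94, 1485, 22]);
translate([2323, 343, 389]) cube([94, 1485, 22]);


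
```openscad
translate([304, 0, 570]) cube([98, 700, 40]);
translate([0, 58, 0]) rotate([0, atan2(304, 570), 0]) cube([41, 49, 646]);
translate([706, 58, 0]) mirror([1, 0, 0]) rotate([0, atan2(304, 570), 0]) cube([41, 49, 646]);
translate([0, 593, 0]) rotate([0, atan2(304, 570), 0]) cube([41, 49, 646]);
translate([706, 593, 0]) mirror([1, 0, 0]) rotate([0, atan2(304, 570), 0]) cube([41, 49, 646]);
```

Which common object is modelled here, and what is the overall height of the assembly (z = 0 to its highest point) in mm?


A sawhorse. The overall height is 610 mm.

A beam across two mirrored pairs of raked legs — a sawhorse. The beam's underside is at z = 570 (matching the legs' vertical rise in atan2(304, 570)) and the beam is 40 mm tall, so its top is at 570 + 40 = 610 mm. The raked legs top out at the beam's underside, so that is the highest point.


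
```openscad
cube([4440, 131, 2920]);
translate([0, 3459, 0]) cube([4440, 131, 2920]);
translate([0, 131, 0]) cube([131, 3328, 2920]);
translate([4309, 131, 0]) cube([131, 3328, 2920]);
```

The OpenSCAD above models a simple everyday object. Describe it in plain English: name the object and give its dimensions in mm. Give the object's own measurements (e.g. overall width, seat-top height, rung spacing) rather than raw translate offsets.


The wall frame of a small rectangular building: four walls, each 2920 mm tall and 131 mm thick, enclosing a footprint 4440 mm (x) by 3590 mm (y) outside-to-outside, with no floor or roof. The front and back walls (the −y and +y sides) span the full width; the two side walls fit between them.
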